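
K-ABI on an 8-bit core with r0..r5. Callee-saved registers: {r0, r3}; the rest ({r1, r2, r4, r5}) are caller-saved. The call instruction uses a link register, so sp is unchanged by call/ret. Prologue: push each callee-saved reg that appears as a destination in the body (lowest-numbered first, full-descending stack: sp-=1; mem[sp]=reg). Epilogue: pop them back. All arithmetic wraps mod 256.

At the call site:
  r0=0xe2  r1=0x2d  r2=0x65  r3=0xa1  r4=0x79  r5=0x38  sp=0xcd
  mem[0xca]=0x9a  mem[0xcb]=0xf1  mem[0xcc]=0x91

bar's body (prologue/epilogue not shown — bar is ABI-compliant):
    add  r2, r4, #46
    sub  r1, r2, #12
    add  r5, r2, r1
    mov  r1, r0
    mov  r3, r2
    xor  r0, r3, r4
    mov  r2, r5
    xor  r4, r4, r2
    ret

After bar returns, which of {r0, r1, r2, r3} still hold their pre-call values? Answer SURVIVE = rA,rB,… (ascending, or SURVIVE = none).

SURVIVE = r0,r3

prologue: push r0 -> mem[0xcc]=0xe2, sp=0xcc
prologue: push r3 -> mem[0xcb]=0xa1, sp=0xcb
body[0] add  r2, r4, #46 -> r2=0xa7
body[1] sub  r1, r2, #12 -> r1=0x9b
body[2] add  r5, r2, r1 -> r5=0x42
body[3] mov  r1, r0 -> r1=0xe2
body[4] mov  r3, r2 -> r3=0xa7
body[5] xor  r0, r3, r4 -> r0=0xde
body[6] mov  r2, r5 -> r2=0x42
body[7] xor  r4, r4, r2 -> r4=0x3b
epilogue: pop r3=0xa1, sp=0xcc
epilogue: pop r0=0xe2, sp=0xcd
r0: callee-saved, written=True
r1: caller-saved, written=True
r2: caller-saved, written=True
r3: callee-saved, written=True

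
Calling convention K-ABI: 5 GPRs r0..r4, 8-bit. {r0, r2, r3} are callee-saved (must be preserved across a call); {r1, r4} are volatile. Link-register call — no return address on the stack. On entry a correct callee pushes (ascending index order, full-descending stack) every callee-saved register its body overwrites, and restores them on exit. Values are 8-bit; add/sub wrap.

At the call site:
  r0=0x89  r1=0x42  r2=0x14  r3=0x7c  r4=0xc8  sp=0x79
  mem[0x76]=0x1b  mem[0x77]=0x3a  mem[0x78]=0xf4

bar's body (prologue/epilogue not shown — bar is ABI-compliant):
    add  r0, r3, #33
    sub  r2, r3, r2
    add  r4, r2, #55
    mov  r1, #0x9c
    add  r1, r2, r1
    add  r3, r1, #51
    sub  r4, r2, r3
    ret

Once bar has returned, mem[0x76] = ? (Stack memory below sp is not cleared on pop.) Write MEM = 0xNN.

MEM = 0x7c

prologue: push r0 → mem[0x78]=0x89, sp=0x78
prologue: push r2 → mem[0x77]=0x14, sp=0x77
prologue: push r3 → mem[0x76]=0x7c, sp=0x76
body[0] add  r0, r3, #33 → r0=0x9d
body[1] sub  r2, r3, r2 → r2=0x68
body[2] add  r4, r2, #55 → r4=0x9f
body[3] mov  r1, #0x9c → r1=0x9c
body[4] add  r1, r2, r1 → r1=0x04
body[5] add  r3, r1, #51 → r3=0x37
body[6] sub  r4, r2, r3 → r4=0x31
epilogue: pop r3=0x7c, sp=0x77
epilogue: pop r2=0x14, sp=0x78
epilogue: pop r0=0x89, sp=0x79
prologue pushed ['r0', 'r2', 'r3'] at ['0x78', '0x77', '0x76']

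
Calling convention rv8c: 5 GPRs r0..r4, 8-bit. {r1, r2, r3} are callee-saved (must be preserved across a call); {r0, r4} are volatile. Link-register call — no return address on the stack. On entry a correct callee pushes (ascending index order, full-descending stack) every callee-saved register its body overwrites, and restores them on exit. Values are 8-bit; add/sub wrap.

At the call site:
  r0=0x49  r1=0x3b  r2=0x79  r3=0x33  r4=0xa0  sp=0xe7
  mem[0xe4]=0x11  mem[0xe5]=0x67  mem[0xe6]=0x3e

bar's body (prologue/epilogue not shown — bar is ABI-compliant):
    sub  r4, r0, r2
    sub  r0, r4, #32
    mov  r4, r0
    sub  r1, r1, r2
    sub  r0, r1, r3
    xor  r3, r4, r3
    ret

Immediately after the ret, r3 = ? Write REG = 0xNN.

REG = 0x33

prologue: push r1 → mem[0xe6]=0x3b, sp=0xe6
prologue: push r3 → mem[0xe5]=0x33, sp=0xe5
body[0] sub  r4, r0, r2 → r4=0xd0
body[1] sub  r0, r4, #32 → r0=0xb0
body[2] mov  r4, r0 → r4=0xb0
body[3] sub  r1, r1, r2 → r1=0xc2
body[4] sub  r0, r1, r3 → r0=0x8f
body[5] xor  r3, r4, r3 → r3=0x83
epilogue: pop r3=0x33, sp=0xe6
epilogue: pop r1=0x3b, sp=0xe7
r3 is callee-saved → restored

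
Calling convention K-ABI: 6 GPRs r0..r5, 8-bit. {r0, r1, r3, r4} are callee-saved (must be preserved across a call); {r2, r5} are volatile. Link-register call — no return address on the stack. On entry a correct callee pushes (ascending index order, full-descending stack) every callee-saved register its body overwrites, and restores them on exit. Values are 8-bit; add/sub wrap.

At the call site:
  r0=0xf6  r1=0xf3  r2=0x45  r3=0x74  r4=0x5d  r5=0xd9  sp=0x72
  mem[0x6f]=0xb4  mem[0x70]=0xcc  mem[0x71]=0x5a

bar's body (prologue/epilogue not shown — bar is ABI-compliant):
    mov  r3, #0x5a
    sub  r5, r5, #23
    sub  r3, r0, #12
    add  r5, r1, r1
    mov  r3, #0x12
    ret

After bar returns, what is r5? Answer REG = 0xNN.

REG = 0xe6

prologue: push r3 → mem[0x71]=0x74, sp=0x71
body[0] mov  r3, #0x5a → r3=0x5a
body[1] sub  r5, r5, #23 → r5=0xc2
body[2] sub  r3, r0, #12 → r3=0xea
body[3] add  r5, r1, r1 → r5=0xe6
body[4] mov  r3, #0x12 → r3=0x12
epilogue: pop r3=0x74, sp=0x72
r5 is caller-saved → body value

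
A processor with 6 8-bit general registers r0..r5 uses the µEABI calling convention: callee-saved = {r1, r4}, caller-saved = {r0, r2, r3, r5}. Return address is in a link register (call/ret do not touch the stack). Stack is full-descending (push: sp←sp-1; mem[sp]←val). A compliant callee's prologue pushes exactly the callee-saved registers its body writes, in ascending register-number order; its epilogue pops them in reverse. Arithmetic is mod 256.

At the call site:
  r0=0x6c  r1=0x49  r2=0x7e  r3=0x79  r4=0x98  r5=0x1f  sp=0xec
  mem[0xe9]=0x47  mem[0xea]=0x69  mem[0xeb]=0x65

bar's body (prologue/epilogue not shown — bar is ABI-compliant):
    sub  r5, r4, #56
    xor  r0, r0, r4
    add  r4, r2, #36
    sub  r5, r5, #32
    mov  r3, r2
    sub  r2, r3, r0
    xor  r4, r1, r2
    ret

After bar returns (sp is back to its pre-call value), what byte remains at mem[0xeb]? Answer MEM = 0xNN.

MEM = 0x98

prologue: push r4 -> mem[0xeb]=0x98, sp=0xeb
body[0] sub  r5, r4, #56 -> r5=0x60
body[1] xor  r0, r0, r4 -> r0=0xf4
body[2] add  r4, r2, #36 -> r4=0xa2
body[3] sub  r5, r5, #32 -> r5=0x40
body[4] mov  r3, r2 -> r3=0x7e
body[5] sub  r2, r3, r0 -> r2=0x8a
body[6] xor  r4, r1, r2 -> r4=0xc3
epilogue: pop r4=0x98, sp=0xec
prologue pushed ['r4'] at ['0xeb']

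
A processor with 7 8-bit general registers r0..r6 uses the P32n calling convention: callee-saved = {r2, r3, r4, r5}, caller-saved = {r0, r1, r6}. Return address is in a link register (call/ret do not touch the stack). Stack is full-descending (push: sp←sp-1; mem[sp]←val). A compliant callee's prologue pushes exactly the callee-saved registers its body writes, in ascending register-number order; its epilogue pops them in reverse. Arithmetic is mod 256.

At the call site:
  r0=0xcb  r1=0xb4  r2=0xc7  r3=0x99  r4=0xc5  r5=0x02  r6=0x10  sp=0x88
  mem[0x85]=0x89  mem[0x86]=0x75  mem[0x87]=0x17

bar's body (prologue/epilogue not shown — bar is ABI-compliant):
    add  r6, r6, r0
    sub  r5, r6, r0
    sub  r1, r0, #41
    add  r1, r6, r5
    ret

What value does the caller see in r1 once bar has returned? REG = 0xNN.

REG = 0xeb

prologue: push r5 -> mem[0x87]=0x02, sp=0x87
body[0] add  r6, r6, r0 -> r6=0xdb
body[1] sub  r5, r6, r0 -> r5=0x10
body[2] sub  r1, r0, #41 -> r1=0xa2
body[3] add  r1, r6, r5 -> r1=0xeb
epilogue: pop r5=0x02, sp=0x88
r1 is caller-saved -> body value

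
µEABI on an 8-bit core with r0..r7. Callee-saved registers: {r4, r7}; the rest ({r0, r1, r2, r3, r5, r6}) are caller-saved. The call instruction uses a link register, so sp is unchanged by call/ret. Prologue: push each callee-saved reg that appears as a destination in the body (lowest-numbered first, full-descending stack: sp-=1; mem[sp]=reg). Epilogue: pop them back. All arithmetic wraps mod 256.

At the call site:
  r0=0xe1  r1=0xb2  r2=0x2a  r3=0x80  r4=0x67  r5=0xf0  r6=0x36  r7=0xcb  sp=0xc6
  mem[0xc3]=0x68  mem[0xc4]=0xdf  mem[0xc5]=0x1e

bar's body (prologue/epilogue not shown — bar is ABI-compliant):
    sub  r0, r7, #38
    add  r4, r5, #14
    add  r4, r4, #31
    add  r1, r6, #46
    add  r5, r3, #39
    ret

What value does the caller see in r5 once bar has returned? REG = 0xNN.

prologue: push r4 -> mem[0xc5]=0x67, sp=0xc5
body[0] sub  r0, r7, #38 -> r0=0xa5
body[1] add  r4, r5, #14 -> r4=0xfe
body[2] add  r4, r4, #31 -> r4=0x1d
body[3] add  r1, r6, #46 -> r1=0x64
body[4] add  r5, r3, #39 -> r5=0xa7
epilogue: pop r4=0x67, sp=0xc6
r5 is caller-saved -> body value

REG = 0xa7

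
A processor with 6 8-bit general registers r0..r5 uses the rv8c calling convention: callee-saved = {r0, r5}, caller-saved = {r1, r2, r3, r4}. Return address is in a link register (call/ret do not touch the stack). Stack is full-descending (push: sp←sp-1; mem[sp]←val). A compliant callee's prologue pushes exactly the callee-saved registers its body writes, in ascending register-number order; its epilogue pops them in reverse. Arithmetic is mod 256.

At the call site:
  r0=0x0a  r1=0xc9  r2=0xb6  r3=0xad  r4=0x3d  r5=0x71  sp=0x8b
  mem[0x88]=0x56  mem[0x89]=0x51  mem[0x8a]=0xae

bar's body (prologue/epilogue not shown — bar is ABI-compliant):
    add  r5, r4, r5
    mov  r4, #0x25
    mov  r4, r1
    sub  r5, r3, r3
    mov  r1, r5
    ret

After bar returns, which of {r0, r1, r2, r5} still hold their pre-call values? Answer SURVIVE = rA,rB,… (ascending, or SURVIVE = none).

prologue: push r5 -> mem[0x8a]=0x71, sp=0x8a
body[0] add  r5, r4, r5 -> r5=0xae
body[1] mov  r4, #0x25 -> r4=0x25
body[2] mov  r4, r1 -> r4=0xc9
body[3] sub  r5, r3, r3 -> r5=0x00
body[4] mov  r1, r5 -> r1=0x00
epilogue: pop r5=0x71, sp=0x8b
r0: callee-saved, written=False
r1: caller-saved, written=True
r2: caller-saved, written=False
r5: callee-saved, written=True

SURVIVE = r0,r2,r5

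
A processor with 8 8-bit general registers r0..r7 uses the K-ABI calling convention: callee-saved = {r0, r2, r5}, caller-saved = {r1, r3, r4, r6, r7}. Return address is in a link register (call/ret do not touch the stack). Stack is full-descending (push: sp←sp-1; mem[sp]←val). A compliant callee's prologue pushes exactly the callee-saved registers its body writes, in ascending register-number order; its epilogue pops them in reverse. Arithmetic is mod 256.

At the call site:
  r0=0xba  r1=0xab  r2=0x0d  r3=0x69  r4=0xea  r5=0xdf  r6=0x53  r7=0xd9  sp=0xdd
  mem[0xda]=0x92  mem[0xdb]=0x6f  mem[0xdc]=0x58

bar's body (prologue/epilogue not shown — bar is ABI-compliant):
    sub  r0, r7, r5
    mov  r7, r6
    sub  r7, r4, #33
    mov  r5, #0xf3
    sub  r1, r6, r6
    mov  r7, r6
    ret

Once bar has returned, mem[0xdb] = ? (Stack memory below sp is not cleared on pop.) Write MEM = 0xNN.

MEM = 0xdf

prologue: push r0 → mem[0xdc]=0xba, sp=0xdc
prologue: push r5 → mem[0xdb]=0xdf, sp=0xdb
body[0] sub  r0, r7, r5 → r0=0xfa
body[1] mov  r7, r6 → r7=0x53
body[2] sub  r7, r4, #33 → r7=0xc9
body[3] mov  r5, #0xf3 → r5=0xf3
body[4] sub  r1, r6, r6 → r1=0x00
body[5] mov  r7, r6 → r7=0x53
epilogue: pop r5=0xdf, sp=0xdc
epilogue: pop r0=0xba, sp=0xdd
prologue pushed ['r0', 'r5'] at ['0xdc', '0xdb']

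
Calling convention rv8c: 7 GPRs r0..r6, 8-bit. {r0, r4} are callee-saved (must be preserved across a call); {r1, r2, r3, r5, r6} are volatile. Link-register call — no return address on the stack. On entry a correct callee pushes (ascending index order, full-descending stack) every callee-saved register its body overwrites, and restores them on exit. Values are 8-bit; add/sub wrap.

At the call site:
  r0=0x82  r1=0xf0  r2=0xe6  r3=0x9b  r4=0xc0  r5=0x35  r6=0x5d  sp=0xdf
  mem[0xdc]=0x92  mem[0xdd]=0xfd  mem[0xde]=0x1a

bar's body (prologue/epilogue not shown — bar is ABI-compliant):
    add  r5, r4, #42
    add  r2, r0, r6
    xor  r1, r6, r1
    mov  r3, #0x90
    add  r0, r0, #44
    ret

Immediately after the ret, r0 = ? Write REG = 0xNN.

REG = 0x82

prologue: push r0 -> mem[0xde]=0x82, sp=0xde
body[0] add  r5, r4, #42 -> r5=0xea
body[1] add  r2, r0, r6 -> r2=0xdf
body[2] xor  r1, r6, r1 -> r1=0xad
body[3] mov  r3, #0x90 -> r3=0x90
body[4] add  r0, r0, #44 -> r0=0xae
epilogue: pop r0=0x82, sp=0xdf
r0 is callee-saved -> restored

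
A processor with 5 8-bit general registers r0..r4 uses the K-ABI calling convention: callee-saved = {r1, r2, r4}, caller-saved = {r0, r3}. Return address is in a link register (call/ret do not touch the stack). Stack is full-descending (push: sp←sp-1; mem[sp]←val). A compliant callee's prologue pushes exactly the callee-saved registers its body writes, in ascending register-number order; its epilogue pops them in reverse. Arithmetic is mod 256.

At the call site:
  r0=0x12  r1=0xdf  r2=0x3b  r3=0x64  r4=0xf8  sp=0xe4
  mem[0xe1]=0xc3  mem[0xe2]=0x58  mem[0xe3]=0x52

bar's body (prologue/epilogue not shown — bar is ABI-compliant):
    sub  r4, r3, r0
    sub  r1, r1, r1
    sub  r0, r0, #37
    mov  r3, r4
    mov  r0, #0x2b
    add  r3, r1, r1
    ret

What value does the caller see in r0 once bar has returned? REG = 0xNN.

REG = 0x2b

prologue: push r1 → mem[0xe3]=0xdf, sp=0xe3
prologue: push r4 → mem[0xe2]=0xf8, sp=0xe2
body[0] sub  r4, r3, r0 → r4=0x52
body[1] sub  r1, r1, r1 → r1=0x00
body[2] sub  r0, r0, #37 → r0=0xed
body[3] mov  r3, r4 → r3=0x52
body[4] mov  r0, #0x2b → r0=0x2b
body[5] add  r3, r1, r1 → r3=0x00
epilogue: pop r4=0xf8, sp=0xe3
epilogue: pop r1=0xdf, sp=0xe4
r0 is caller-saved → body value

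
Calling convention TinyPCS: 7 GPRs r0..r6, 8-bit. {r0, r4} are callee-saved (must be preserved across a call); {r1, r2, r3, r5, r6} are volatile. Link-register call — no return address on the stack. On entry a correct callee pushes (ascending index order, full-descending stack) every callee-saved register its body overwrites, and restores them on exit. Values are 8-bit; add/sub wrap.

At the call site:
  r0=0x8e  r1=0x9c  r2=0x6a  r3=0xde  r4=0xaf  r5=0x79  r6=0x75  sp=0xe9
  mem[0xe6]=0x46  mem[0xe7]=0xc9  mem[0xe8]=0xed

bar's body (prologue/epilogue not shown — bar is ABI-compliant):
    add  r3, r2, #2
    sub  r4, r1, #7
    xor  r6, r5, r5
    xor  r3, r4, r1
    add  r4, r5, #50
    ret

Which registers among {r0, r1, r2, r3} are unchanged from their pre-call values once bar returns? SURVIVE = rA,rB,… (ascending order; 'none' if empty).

prologue: push r4 → mem[0xe8]=0xaf, sp=0xe8
body[0] add  r3, r2, #2 → r3=0x6c
body[1] sub  r4, r1, #7 → r4=0x95
body[2] xor  r6, r5, r5 → r6=0x00
body[3] xor  r3, r4, r1 → r3=0x09
body[4] add  r4, r5, #50 → r4=0xab
epilogue: pop r4=0xaf, sp=0xe9
r0: callee-saved, written=False
r1: caller-saved, written=False
r2: caller-saved, written=False
r3: caller-saved, written=True

SURVIVE = r0,r1,r2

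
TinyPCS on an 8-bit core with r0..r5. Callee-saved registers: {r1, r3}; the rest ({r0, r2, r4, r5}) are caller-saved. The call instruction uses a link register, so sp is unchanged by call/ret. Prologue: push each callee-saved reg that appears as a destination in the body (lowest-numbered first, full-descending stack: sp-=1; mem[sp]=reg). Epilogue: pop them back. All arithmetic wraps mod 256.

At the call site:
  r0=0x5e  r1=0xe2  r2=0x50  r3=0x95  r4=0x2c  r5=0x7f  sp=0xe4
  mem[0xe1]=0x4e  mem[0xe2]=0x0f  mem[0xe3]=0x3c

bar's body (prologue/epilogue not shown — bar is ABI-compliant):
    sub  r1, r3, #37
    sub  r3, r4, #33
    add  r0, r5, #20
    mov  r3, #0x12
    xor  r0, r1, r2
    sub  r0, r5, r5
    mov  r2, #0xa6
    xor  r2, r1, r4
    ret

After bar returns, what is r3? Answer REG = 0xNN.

REG = 0x95

prologue: push r1 -> mem[0xe3]=0xe2, sp=0xe3
prologue: push r3 -> mem[0xe2]=0x95, sp=0xe2
body[0] sub  r1, r3, #37 -> r1=0x70
body[1] sub  r3, r4, #33 -> r3=0x0b
body[2] add  r0, r5, #20 -> r0=0x93
body[3] mov  r3, #0x12 -> r3=0x12
body[4] xor  r0, r1, r2 -> r0=0x20
body[5] sub  r0, r5, r5 -> r0=0x00
body[6] mov  r2, #0xa6 -> r2=0xa6
body[7] xor  r2, r1, r4 -> r2=0x5c
epilogue: pop r3=0x95, sp=0xe3
epilogue: pop r1=0xe2, sp=0xe4
r3 is callee-saved -> restored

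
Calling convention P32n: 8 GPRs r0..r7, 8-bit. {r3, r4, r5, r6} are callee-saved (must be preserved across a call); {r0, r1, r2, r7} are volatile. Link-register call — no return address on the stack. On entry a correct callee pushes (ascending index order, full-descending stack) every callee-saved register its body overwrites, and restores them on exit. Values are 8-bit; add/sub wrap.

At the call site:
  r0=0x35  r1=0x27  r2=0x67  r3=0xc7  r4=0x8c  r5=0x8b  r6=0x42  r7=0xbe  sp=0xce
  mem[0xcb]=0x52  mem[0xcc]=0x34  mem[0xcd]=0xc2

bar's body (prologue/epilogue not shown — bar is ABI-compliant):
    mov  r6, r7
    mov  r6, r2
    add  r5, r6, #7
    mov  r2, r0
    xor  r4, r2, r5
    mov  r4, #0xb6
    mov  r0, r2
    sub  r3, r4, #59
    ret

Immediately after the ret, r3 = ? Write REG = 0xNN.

REG = 0xc7

prologue: push r3 → mem[0xcd]=0xc7, sp=0xcd
prologue: push r4 → mem[0xcc]=0x8c, sp=0xcc
prologue: push r5 → mem[0xcb]=0x8b, sp=0xcb
prologue: push r6 → mem[0xca]=0x42, sp=0xca
body[0] mov  r6, r7 → r6=0xbe
body[1] mov  r6, r2 → r6=0x67
body[2] add  r5, r6, #7 → r5=0x6e
body[3] mov  r2, r0 → r2=0x35
body[4] xor  r4, r2, r5 → r4=0x5b
body[5] mov  r4, #0xb6 → r4=0xb6
body[6] mov  r0, r2 → r0=0x35
body[7] sub  r3, r4, #59 → r3=0x7b
epilogue: pop r6=0x42, sp=0xcb
epilogue: pop r5=0x8b, sp=0xcc
epilogue: pop r4=0x8c, sp=0xcd
epilogue: pop r3=0xc7, sp=0xce
r3 is callee-saved → restored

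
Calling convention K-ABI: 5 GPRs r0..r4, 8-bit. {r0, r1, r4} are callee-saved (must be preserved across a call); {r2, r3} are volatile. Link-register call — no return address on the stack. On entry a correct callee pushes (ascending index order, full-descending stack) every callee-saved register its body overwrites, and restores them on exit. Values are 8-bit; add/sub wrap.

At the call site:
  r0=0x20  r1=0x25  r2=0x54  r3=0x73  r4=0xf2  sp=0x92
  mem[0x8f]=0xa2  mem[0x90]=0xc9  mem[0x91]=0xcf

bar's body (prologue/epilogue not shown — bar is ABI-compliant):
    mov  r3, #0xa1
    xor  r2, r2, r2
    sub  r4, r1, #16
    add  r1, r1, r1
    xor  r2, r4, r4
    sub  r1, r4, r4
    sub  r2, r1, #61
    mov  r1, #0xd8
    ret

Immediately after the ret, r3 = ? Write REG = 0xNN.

REG = 0xa1

prologue: push r1 → mem[0x91]=0x25, sp=0x91
prologue: push r4 → mem[0x90]=0xf2, sp=0x90
body[0] mov  r3, #0xa1 → r3=0xa1
body[1] xor  r2, r2, r2 → r2=0x00
body[2] sub  r4, r1, #16 → r4=0x15
body[3] add  r1, r1, r1 → r1=0x4a
body[4] xor  r2, r4, r4 → r2=0x00
body[5] sub  r1, r4, r4 → r1=0x00
body[6] sub  r2, r1, #61 → r2=0xc3
body[7] mov  r1, #0xd8 → r1=0xd8
epilogue: pop r4=0xf2, sp=0x91
epilogue: pop r1=0x25, sp=0x92
r3 is caller-saved → body value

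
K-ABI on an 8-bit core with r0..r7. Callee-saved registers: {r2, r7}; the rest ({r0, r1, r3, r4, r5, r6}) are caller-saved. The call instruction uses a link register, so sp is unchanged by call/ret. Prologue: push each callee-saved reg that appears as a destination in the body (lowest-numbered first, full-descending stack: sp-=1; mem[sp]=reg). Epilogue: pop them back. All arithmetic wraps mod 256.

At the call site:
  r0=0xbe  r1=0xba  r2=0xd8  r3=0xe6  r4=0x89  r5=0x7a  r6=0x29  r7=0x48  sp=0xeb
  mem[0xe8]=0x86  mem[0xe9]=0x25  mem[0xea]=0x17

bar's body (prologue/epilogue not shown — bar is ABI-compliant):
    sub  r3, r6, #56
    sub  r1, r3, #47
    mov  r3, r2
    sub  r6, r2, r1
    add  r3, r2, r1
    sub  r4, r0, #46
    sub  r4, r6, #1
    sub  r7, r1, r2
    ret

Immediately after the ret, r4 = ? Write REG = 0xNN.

REG = 0x15

prologue: push r7 -> mem[0xea]=0x48, sp=0xea
body[0] sub  r3, r6, #56 -> r3=0xf1
body[1] sub  r1, r3, #47 -> r1=0xc2
body[2] mov  r3, r2 -> r3=0xd8
body[3] sub  r6, r2, r1 -> r6=0x16
body[4] add  r3, r2, r1 -> r3=0x9a
body[5] sub  r4, r0, #46 -> r4=0x90
body[6] sub  r4, r6, #1 -> r4=0x15
body[7] sub  r7, r1, r2 -> r7=0xea
epilogue: pop r7=0x48, sp=0xeb
r4 is caller-saved -> body value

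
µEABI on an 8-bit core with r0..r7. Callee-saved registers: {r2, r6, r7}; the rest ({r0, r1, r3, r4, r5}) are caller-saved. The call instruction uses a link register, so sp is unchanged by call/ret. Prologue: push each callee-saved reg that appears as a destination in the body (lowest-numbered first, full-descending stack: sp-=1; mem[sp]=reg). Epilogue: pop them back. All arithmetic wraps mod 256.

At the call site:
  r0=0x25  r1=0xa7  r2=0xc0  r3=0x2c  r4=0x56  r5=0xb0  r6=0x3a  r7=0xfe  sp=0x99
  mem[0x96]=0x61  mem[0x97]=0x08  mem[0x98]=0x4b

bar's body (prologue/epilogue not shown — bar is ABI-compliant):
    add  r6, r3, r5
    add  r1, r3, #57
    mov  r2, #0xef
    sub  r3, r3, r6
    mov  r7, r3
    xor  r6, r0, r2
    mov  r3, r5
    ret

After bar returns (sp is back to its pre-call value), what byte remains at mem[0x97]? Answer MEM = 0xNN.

MEM = 0x3a

prologue: push r2 → mem[0x98]=0xc0, sp=0x98
prologue: push r6 → mem[0x97]=0x3a, sp=0x97
prologue: push r7 → mem[0x96]=0xfe, sp=0x96
body[0] add  r6, r3, r5 → r6=0xdc
body[1] add  r1, r3, #57 → r1=0x65
body[2] mov  r2, #0xef → r2=0xef
body[3] sub  r3, r3, r6 → r3=0x50
body[4] mov  r7, r3 → r7=0x50
body[5] xor  r6, r0, r2 → r6=0xca
body[6] mov  r3, r5 → r3=0xb0
epilogue: pop r7=0xfe, sp=0x97
epilogue: pop r6=0x3a, sp=0x98
epilogue: pop r2=0xc0, sp=0x99
prologue pushed ['r2', 'r6', 'r7'] at ['0x98', '0x97', '0x96']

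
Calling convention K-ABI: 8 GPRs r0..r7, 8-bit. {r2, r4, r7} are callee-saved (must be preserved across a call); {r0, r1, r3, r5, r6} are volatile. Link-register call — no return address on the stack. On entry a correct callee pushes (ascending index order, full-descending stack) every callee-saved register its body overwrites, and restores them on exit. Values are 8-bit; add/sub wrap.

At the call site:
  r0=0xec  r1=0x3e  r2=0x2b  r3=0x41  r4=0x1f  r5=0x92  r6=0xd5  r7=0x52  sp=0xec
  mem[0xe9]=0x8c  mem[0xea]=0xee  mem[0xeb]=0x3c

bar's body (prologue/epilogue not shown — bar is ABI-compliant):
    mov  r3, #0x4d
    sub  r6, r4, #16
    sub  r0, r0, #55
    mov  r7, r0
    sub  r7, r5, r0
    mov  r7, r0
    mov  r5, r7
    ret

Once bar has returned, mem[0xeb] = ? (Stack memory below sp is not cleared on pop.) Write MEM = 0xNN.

prologue: push r7 -> mem[0xeb]=0x52, sp=0xeb
body[0] mov  r3, #0x4d -> r3=0x4d
body[1] sub  r6, r4, #16 -> r6=0x0f
body[2] sub  r0, r0, #55 -> r0=0xb5
body[3] mov  r7, r0 -> r7=0xb5
body[4] sub  r7, r5, r0 -> r7=0xdd
body[5] mov  r7, r0 -> r7=0xb5
body[6] mov  r5, r7 -> r5=0xb5
epilogue: pop r7=0x52, sp=0xec
prologue pushed ['r7'] at ['0xeb']

MEM = 0x52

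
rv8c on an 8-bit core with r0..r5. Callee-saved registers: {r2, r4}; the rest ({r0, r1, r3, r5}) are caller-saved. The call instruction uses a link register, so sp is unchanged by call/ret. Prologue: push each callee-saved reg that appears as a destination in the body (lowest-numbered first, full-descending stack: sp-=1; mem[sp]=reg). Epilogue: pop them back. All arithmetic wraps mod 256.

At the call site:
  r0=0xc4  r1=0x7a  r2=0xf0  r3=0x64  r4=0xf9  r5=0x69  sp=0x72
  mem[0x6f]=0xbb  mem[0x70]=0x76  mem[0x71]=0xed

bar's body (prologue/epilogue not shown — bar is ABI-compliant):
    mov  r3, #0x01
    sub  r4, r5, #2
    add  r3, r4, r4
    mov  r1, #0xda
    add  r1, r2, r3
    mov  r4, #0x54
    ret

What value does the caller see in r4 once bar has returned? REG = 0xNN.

REG = 0xf9

prologue: push r4 -> mem[0x71]=0xf9, sp=0x71
body[0] mov  r3, #0x01 -> r3=0x01
body[1] sub  r4, r5, #2 -> r4=0x67
body[2] add  r3, r4, r4 -> r3=0xce
body[3] mov  r1, #0xda -> r1=0xda
body[4] add  r1, r2, r3 -> r1=0xbe
body[5] mov  r4, #0x54 -> r4=0x54
epilogue: pop r4=0xf9, sp=0x72
r4 is callee-saved -> restored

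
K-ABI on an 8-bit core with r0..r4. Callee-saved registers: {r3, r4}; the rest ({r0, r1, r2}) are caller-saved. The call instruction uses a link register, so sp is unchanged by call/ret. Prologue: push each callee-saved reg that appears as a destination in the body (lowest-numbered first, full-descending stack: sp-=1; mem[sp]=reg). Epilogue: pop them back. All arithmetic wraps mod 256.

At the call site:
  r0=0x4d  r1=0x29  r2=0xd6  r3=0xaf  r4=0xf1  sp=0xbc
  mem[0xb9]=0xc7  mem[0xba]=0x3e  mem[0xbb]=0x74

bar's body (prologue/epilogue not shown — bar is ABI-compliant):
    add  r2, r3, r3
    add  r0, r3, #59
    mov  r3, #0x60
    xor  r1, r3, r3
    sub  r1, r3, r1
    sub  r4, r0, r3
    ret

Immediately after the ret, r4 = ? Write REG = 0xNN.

prologue: push r3 -> mem[0xbb]=0xaf, sp=0xbb
prologue: push r4 -> mem[0xba]=0xf1, sp=0xba
body[0] add  r2, r3, r3 -> r2=0x5e
body[1] add  r0, r3, #59 -> r0=0xea
body[2] mov  r3, #0x60 -> r3=0x60
body[3] xor  r1, r3, r3 -> r1=0x00
body[4] sub  r1, r3, r1 -> r1=0x60
body[5] sub  r4, r0, r3 -> r4=0x8a
epilogue: pop r4=0xf1, sp=0xbb
epilogue: pop r3=0xaf, sp=0xbc
r4 is callee-saved -> restored

REG = 0xf1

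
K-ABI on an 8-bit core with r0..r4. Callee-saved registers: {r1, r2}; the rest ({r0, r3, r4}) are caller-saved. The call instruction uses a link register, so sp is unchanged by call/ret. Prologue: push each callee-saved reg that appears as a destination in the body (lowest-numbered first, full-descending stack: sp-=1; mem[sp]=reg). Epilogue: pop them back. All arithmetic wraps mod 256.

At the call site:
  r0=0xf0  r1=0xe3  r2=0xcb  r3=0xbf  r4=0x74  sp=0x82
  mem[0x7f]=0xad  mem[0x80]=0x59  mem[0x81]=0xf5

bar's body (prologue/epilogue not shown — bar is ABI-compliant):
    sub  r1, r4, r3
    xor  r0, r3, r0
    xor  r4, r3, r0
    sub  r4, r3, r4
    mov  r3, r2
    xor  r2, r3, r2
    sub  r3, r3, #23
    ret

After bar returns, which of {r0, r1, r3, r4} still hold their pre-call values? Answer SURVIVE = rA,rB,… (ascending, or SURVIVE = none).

prologue: push r1 -> mem[0x81]=0xe3, sp=0x81
prologue: push r2 -> mem[0x80]=0xcb, sp=0x80
body[0] sub  r1, r4, r3 -> r1=0xb5
body[1] xor  r0, r3, r0 -> r0=0x4f
body[2] xor  r4, r3, r0 -> r4=0xf0
body[3] sub  r4, r3, r4 -> r4=0xcf
body[4] mov  r3, r2 -> r3=0xcb
body[5] xor  r2, r3, r2 -> r2=0x00
body[6] sub  r3, r3, #23 -> r3=0xb4
epilogue: pop r2=0xcb, sp=0x81
epilogue: pop r1=0xe3, sp=0x82
r0: caller-saved, written=True
r1: callee-saved, written=True
r3: caller-saved, written=True
r4: caller-saved, written=True

SURVIVE = r1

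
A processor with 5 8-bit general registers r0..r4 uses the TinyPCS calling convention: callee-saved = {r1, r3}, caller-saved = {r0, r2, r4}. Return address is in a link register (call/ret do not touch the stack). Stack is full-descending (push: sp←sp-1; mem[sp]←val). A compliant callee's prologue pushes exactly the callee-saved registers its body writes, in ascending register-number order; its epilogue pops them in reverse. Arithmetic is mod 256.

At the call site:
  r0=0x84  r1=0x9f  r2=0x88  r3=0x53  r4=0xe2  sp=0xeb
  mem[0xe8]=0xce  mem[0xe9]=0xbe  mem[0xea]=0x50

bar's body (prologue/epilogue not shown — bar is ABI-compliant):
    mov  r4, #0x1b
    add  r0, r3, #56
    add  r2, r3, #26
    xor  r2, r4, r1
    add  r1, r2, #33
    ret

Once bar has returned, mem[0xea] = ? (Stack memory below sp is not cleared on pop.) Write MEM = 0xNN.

prologue: push r1 -> mem[0xea]=0x9f, sp=0xea
body[0] mov  r4, #0x1b -> r4=0x1b
body[1] add  r0, r3, #56 -> r0=0x8b
body[2] add  r2, r3, #26 -> r2=0x6d
body[3] xor  r2, r4, r1 -> r2=0x84
body[4] add  r1, r2, #33 -> r1=0xa5
epilogue: pop r1=0x9f, sp=0xeb
prologue pushed ['r1'] at ['0xea']

MEM = 0x9f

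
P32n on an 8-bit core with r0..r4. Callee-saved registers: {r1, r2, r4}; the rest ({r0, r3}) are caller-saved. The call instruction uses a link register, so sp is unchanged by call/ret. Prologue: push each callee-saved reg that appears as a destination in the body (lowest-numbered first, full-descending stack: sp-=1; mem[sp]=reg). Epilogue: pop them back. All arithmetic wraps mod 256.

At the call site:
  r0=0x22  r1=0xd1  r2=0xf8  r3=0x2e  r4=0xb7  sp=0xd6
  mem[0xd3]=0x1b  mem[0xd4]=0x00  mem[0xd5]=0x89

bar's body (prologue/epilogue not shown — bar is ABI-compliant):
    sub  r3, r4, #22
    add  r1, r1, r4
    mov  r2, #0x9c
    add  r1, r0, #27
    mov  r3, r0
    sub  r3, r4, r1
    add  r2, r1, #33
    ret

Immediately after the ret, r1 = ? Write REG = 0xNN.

REG = 0xd1

prologue: push r1 -> mem[0xd5]=0xd1, sp=0xd5
prologue: push r2 -> mem[0xd4]=0xf8, sp=0xd4
body[0] sub  r3, r4, #22 -> r3=0xa1
body[1] add  r1, r1, r4 -> r1=0x88
body[2] mov  r2, #0x9c -> r2=0x9c
body[3] add  r1, r0, #27 -> r1=0x3d
body[4] mov  r3, r0 -> r3=0x22
body[5] sub  r3, r4, r1 -> r3=0x7a
body[6] add  r2, r1, #33 -> r2=0x5e
epilogue: pop r2=0xf8, sp=0xd5
epilogue: pop r1=0xd1, sp=0xd6
r1 is callee-saved -> restored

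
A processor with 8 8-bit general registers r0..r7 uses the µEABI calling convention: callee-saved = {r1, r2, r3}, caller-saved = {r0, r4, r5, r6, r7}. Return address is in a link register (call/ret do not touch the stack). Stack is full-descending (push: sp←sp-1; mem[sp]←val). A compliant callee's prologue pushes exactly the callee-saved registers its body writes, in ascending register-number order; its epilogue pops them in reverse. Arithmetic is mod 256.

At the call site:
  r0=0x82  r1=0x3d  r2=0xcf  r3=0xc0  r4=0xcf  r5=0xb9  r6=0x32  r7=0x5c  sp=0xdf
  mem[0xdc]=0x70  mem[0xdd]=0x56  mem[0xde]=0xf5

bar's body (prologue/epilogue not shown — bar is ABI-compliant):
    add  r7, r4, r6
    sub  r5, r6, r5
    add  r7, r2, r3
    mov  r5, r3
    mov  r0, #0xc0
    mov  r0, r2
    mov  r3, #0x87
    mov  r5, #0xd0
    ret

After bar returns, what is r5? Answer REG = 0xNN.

prologue: push r3 -> mem[0xde]=0xc0, sp=0xde
body[0] add  r7, r4, r6 -> r7=0x01
body[1] sub  r5, r6, r5 -> r5=0x79
body[2] add  r7, r2, r3 -> r7=0x8f
body[3] mov  r5, r3 -> r5=0xc0
body[4] mov  r0, #0xc0 -> r0=0xc0
body[5] mov  r0, r2 -> r0=0xcf
body[6] mov  r3, #0x87 -> r3=0x87
body[7] mov  r5, #0xd0 -> r5=0xd0
epilogue: pop r3=0xc0, sp=0xdf
r5 is caller-saved -> body value

REG = 0xd0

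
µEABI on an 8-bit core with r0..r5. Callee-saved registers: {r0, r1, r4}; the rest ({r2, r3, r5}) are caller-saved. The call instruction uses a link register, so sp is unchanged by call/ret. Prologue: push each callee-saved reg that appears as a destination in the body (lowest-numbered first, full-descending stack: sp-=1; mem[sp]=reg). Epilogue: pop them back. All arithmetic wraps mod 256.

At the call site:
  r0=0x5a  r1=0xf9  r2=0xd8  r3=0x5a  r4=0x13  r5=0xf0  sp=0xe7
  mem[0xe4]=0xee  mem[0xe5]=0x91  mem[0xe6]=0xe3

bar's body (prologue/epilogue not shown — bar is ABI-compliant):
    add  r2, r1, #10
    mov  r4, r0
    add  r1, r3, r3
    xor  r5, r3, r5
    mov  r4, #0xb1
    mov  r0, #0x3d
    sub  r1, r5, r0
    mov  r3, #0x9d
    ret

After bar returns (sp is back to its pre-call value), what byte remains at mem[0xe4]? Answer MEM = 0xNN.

MEM = 0x13

prologue: push r0 -> mem[0xe6]=0x5a, sp=0xe6
prologue: push r1 -> mem[0xe5]=0xf9, sp=0xe5
prologue: push r4 -> mem[0xe4]=0x13, sp=0xe4
body[0] add  r2, r1, #10 -> r2=0x03
body[1] mov  r4, r0 -> r4=0x5a
body[2] add  r1, r3, r3 -> r1=0xb4
body[3] xor  r5, r3, r5 -> r5=0xaa
body[4] mov  r4, #0xb1 -> r4=0xb1
body[5] mov  r0, #0x3d -> r0=0x3d
body[6] sub  r1, r5, r0 -> r1=0x6d
body[7] mov  r3, #0x9d -> r3=0x9d
epilogue: pop r4=0x13, sp=0xe5
epilogue: pop r1=0xf9, sp=0xe6
epilogue: pop r0=0x5a, sp=0xe7
prologue pushed ['r0', 'r1', 'r4'] at ['0xe6', '0xe5', '0xe4']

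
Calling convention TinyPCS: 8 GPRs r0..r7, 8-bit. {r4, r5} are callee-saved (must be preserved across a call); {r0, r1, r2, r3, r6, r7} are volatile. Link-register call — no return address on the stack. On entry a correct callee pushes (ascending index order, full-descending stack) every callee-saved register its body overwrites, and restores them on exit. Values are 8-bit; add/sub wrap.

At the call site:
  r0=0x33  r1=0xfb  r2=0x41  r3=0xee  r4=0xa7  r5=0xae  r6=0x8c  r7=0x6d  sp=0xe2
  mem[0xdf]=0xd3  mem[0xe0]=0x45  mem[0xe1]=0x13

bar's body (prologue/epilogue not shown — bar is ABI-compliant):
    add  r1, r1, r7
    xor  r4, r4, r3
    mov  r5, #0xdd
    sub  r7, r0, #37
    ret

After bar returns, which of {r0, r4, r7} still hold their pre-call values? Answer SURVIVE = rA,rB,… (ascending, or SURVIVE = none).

prologue: push r4 → mem[0xe1]=0xa7, sp=0xe1
prologue: push r5 → mem[0xe0]=0xae, sp=0xe0
body[0] add  r1, r1, r7 → r1=0x68
body[1] xor  r4, r4, r3 → r4=0x49
body[2] mov  r5, #0xdd → r5=0xdd
body[3] sub  r7, r0, #37 → r7=0x0e
epilogue: pop r5=0xae, sp=0xe1
epilogue: pop r4=0xa7, sp=0xe2
r0: caller-saved, written=False
r4: callee-saved, written=True
r7: caller-saved, written=True

SURVIVE = r0,r4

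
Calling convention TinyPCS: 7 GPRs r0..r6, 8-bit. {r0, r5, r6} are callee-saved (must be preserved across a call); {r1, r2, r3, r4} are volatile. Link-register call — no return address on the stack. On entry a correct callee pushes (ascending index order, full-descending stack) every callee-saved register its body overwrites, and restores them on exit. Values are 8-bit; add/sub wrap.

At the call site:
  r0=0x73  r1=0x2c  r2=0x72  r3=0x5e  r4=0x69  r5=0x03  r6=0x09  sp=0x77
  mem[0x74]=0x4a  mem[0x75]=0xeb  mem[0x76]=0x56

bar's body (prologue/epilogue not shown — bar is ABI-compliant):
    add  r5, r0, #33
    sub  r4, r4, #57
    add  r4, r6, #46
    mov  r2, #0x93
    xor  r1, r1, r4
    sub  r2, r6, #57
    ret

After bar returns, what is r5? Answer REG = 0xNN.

REG = 0x03

prologue: push r5 -> mem[0x76]=0x03, sp=0x76
body[0] add  r5, r0, #33 -> r5=0x94
body[1] sub  r4, r4, #57 -> r4=0x30
body[2] add  r4, r6, #46 -> r4=0x37
body[3] mov  r2, #0x93 -> r2=0x93
body[4] xor  r1, r1, r4 -> r1=0x1b
body[5] sub  r2, r6, #57 -> r2=0xd0
epilogue: pop r5=0x03, sp=0x77
r5 is callee-saved -> restored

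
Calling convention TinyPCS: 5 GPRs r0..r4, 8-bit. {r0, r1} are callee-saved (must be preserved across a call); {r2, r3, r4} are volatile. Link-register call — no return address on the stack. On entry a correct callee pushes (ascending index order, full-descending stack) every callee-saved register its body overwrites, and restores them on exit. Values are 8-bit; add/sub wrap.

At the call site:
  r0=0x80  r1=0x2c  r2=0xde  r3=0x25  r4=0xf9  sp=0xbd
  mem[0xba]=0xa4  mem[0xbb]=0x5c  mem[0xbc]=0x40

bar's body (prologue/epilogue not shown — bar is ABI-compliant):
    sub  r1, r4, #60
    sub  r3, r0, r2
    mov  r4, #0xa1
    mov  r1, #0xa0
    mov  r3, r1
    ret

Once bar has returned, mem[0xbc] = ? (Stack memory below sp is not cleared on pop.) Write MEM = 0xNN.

prologue: push r1 -> mem[0xbc]=0x2c, sp=0xbc
body[0] sub  r1, r4, #60 -> r1=0xbd
body[1] sub  r3, r0, r2 -> r3=0xa2
body[2] mov  r4, #0xa1 -> r4=0xa1
body[3] mov  r1, #0xa0 -> r1=0xa0
body[4] mov  r3, r1 -> r3=0xa0
epilogue: pop r1=0x2c, sp=0xbd
prologue pushed ['r1'] at ['0xbc']

MEM = 0x2c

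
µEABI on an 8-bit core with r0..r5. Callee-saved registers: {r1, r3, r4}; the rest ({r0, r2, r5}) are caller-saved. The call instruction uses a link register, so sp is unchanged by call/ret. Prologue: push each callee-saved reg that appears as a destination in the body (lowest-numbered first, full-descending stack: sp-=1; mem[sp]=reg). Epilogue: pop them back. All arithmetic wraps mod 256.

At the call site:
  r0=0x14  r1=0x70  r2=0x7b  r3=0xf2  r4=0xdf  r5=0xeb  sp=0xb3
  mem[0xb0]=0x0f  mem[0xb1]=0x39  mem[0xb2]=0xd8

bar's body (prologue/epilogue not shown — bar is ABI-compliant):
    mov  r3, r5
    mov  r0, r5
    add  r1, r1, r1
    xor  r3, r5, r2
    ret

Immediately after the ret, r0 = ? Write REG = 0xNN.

REG = 0xeb

prologue: push r1 → mem[0xb2]=0x70, sp=0xb2
prologue: push r3 → mem[0xb1]=0xf2, sp=0xb1
body[0] mov  r3, r5 → r3=0xeb
body[1] mov  r0, r5 → r0=0xeb
body[2] add  r1, r1, r1 → r1=0xe0
body[3] xor  r3, r5, r2 → r3=0x90
epilogue: pop r3=0xf2, sp=0xb2
epilogue: pop r1=0x70, sp=0xb3
r0 is caller-saved → body value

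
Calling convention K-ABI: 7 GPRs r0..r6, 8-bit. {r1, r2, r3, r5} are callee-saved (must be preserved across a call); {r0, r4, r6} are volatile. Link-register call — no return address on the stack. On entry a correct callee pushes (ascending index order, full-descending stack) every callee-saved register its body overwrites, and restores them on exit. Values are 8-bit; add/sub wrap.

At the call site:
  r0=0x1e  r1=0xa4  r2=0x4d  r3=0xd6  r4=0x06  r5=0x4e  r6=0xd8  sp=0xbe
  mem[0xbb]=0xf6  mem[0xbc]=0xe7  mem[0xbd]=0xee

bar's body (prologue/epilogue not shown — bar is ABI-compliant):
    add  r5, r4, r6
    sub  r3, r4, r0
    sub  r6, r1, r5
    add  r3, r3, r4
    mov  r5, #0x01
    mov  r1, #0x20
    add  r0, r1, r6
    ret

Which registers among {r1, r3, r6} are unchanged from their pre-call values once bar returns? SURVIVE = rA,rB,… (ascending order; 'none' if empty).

prologue: push r1 → mem[0xbd]=0xa4, sp=0xbd
prologue: push r3 → mem[0xbc]=0xd6, sp=0xbc
prologue: push r5 → mem[0xbb]=0x4e, sp=0xbb
body[0] add  r5, r4, r6 → r5=0xde
body[1] sub  r3, r4, r0 → r3=0xe8
body[2] sub  r6, r1, r5 → r6=0xc6
body[3] add  r3, r3, r4 → r3=0xee
body[4] mov  r5, #0x01 → r5=0x01
body[5] mov  r1, #0x20 → r1=0x20
body[6] add  r0, r1, r6 → r0=0xe6
epilogue: pop r5=0x4e, sp=0xbc
epilogue: pop r3=0xd6, sp=0xbd
epilogue: pop r1=0xa4, sp=0xbe
r1: callee-saved, written=True
r3: callee-saved, written=True
r6: caller-saved, written=True

SURVIVE = r1,r3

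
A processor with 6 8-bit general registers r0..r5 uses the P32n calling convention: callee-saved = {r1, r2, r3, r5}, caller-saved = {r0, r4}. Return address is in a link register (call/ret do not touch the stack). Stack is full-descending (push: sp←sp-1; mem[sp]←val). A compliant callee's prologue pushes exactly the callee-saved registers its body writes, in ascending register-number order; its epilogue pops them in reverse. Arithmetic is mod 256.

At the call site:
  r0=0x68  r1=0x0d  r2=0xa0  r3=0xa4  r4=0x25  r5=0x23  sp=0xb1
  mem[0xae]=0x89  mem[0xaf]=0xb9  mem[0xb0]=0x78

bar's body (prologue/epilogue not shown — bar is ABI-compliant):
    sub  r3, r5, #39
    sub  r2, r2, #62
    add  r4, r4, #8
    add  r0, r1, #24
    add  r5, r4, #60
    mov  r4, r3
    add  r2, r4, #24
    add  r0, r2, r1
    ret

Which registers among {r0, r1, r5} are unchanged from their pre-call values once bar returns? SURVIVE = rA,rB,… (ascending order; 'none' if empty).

prologue: push r2 -> mem[0xb0]=0xa0, sp=0xb0
prologue: push r3 -> mem[0xaf]=0xa4, sp=0xaf
prologue: push r5 -> mem[0xae]=0x23, sp=0xae
body[0] sub  r3, r5, #39 -> r3=0xfc
body[1] sub  r2, r2, #62 -> r2=0x62
body[2] add  r4, r4, #8 -> r4=0x2d
body[3] add  r0, r1, #24 -> r0=0x25
body[4] add  r5, r4, #60 -> r5=0x69
body[5] mov  r4, r3 -> r4=0xfc
body[6] add  r2, r4, #24 -> r2=0x14
body[7] add  r0, r2, r1 -> r0=0x21
epilogue: pop r5=0x23, sp=0xaf
epilogue: pop r3=0xa4, sp=0xb0
epilogue: pop r2=0xa0, sp=0xb1
r0: caller-saved, written=True
r1: callee-saved, written=False
r5: callee-saved, written=True

SURVIVE = r1,r5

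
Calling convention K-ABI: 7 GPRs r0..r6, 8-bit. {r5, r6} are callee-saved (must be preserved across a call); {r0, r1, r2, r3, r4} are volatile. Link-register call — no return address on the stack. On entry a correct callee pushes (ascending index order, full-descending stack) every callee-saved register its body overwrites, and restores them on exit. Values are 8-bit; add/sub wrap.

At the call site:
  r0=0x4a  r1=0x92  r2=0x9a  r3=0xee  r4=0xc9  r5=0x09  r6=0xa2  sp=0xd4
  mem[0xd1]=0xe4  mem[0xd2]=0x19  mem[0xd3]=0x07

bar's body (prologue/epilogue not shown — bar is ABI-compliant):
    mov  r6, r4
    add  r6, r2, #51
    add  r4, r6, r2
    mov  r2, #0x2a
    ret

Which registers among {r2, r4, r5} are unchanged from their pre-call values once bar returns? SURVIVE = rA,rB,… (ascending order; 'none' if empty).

SURVIVE = r5

prologue: push r6 -> mem[0xd3]=0xa2, sp=0xd3
body[0] mov  r6, r4 -> r6=0xc9
body[1] add  r6, r2, #51 -> r6=0xcd
body[2] add  r4, r6, r2 -> r4=0x67
body[3] mov  r2, #0x2a -> r2=0x2a
epilogue: pop r6=0xa2, sp=0xd4
r2: caller-saved, written=True
r4: caller-saved, written=True
r5: callee-saved, written=False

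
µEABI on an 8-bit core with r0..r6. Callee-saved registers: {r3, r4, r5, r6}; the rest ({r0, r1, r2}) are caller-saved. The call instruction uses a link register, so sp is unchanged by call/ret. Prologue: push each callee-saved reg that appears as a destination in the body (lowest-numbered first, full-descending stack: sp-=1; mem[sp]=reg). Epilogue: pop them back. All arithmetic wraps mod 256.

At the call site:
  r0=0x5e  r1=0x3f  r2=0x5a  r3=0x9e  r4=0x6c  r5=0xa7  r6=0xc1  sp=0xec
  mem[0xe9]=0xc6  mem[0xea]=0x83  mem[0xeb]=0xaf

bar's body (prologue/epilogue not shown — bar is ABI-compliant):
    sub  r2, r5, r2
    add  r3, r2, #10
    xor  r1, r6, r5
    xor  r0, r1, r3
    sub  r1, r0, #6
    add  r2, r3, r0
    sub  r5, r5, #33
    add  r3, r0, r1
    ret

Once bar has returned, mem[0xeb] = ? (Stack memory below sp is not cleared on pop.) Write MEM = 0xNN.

prologue: push r3 -> mem[0xeb]=0x9e, sp=0xeb
prologue: push r5 -> mem[0xea]=0xa7, sp=0xea
body[0] sub  r2, r5, r2 -> r2=0x4d
body[1] add  r3, r2, #10 -> r3=0x57
body[2] xor  r1, r6, r5 -> r1=0x66
body[3] xor  r0, r1, r3 -> r0=0x31
body[4] sub  r1, r0, #6 -> r1=0x2b
body[5] add  r2, r3, r0 -> r2=0x88
body[6] sub  r5, r5, #33 -> r5=0x86
body[7] add  r3, r0, r1 -> r3=0x5c
epilogue: pop r5=0xa7, sp=0xeb
epilogue: pop r3=0x9e, sp=0xec
prologue pushed ['r3', 'r5'] at ['0xeb', '0xea']

MEM = 0x9e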